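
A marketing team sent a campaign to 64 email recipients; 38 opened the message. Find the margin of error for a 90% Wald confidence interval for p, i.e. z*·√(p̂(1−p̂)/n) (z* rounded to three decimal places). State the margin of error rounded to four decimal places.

ME = 0.1010

The sample proportion is 38/64 = 0.59375.
SE = √(p̂(1−p̂)/n) = √(0.241211/64) = 0.061392.
For 90% confidence, z* = 1.645.
ME = 1.645·0.061392 = 0.1010.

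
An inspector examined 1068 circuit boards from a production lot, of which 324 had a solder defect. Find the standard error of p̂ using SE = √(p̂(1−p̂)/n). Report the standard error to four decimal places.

p̂ = 324/1068 = 0.30337.
p̂(1−p̂) = 0.30337·0.69663 = 0.211337.
SE = √(0.211337/1068) = √0.000197881 = 0.0141.

SE = 0.0141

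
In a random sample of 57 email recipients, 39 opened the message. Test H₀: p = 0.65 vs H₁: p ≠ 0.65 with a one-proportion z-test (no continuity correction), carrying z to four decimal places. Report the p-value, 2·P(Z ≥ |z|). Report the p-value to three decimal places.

p-value = 0.588

With x = 39 successes in n = 57, p̂ = 0.68421.
Null standard error: √(0.65·0.35/57) = √0.003991228 = 0.063176.
z = (p̂ − p₀)/SE = (39/57 − 0.65)/0.063176 ≈ 0.5415.
p-value = 2·P(Z ≥ |z|) with z = 0.5415 → 0.588.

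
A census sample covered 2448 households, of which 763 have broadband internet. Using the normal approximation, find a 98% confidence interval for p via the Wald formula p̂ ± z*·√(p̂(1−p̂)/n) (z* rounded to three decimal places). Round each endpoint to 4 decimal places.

Sample proportion p̂ = 763/2448 = 0.31168.
SE(p̂) = √(0.31168·0.68832/2448) = 0.009361.
For 98% confidence, z* = 2.326.
Margin = 2.326·0.009361 = 0.02177.
So the interval runs from 0.2899 to 0.3335.

(0.2899, 0.3335)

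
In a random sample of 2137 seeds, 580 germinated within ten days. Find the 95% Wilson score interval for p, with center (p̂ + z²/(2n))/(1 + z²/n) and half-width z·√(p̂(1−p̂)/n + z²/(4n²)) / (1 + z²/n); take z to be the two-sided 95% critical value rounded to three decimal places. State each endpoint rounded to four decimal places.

(0.2530, 0.2907)

Here p̂ = 580/2137 = 0.27141 and z = 1.960 (z² = 3.841600).
1 + z²/n = 1.001798.
Center = (0.27141 + 0.000899)/1.001798 = 0.27182.
Radicand: p̂(1−p̂)/n + z²/(4n²) = 0.000092534 + 0.000000210 = 0.000092744.
Half-width = 1.960·√0.000092744/1.001798 = 0.01884.
Interval: 0.27182 ± 0.01884 → (0.2530, 0.2907).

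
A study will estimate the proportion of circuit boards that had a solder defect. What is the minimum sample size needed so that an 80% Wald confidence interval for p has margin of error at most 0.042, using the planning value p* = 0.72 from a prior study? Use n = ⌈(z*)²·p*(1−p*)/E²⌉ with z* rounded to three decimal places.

The 80% critical value is z* = 1.282.
p*(1−p*) = 0.2016.
(z*)²·p*(1−p*)/E² = 1.643524·0.2016/0.001764 = 187.831.
⌈187.831⌉ = 188.

n = 188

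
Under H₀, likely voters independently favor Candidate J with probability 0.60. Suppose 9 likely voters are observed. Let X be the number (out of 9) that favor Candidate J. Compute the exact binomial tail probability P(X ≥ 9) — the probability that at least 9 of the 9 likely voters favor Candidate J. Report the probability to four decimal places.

X ~ Binomial(n=9, p=0.60).
P(X ≥ 9) = C(9,9)·0.60^9·0.40^0.
= 0.010078 = 0.0101.

P = 0.0101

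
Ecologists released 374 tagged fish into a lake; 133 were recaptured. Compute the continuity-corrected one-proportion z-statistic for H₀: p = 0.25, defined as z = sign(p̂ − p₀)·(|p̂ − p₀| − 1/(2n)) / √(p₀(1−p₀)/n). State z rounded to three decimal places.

z = 4.657

The sample proportion is 133/374 = 0.35561. p̂ − p₀ = 0.105615.
1/(2n) = 0.001337.
Corrected numerator: |0.105615| − 0.001337 = 0.104278.
Null standard error: √(0.25·0.75/374) = √0.000501337 = 0.022391.
z = +0.104278/0.022391 = 4.657.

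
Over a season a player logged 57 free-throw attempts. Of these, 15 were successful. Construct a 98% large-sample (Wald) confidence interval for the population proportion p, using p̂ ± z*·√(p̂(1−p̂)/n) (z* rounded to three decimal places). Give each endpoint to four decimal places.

(0.1275, 0.3988)

p̂ = 15/57 = 0.26316.
SE = √(p̂(1−p̂)/n) = √(0.193906/57) = 0.058325.
The 98% critical value is z* = 2.326.
Margin of error: 2.326 × 0.058325 = 0.13566.
CI: 0.26316 ± 0.13566 = (0.1275, 0.3988).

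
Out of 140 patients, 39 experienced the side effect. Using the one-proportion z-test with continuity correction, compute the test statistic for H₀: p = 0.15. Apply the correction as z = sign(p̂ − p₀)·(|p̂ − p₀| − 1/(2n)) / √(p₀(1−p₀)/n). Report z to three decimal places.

z = 4.142

p̂ = 39/140 = 0.27857. p̂ − p₀ = 0.128571.
Continuity correction 1/(2n) = 1/280 = 0.003571.
Corrected numerator: |0.128571| − 0.003571 = 0.125000.
SE₀ = √(0.15·0.85/140) = 0.030178.
z = (+)0.125000/0.030178 = 4.142.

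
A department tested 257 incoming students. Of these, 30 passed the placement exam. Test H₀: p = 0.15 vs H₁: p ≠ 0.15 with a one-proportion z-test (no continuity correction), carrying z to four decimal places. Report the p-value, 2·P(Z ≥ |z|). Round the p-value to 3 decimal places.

p-value = 0.135

Sample proportion p̂ = 30/257 = 0.11673.
Null standard error: √(0.15·0.85/257) = √0.000496109 = 0.022274.
z = (p̂ − p₀)/SE = (30/257 − 0.15)/0.022274 ≈ -1.4936.
From the standard normal, 2·P(Z ≥ |z|) = 0.135.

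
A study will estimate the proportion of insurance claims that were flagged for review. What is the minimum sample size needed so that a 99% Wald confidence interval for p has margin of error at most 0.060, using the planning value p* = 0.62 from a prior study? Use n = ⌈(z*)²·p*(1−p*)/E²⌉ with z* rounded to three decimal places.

For 99% confidence, z* = 2.576.
p*(1−p*) = 0.2356.
(z*)²·p*(1−p*)/E² = 6.635776·0.2356/0.003600 = 434.275.
⌈434.275⌉ = 435.

n = 435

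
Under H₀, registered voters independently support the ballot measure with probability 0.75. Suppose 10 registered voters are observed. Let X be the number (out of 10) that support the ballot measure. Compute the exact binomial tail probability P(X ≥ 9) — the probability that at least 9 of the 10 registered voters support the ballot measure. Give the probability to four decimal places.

X ~ Binomial(n=10, p=0.75).
P(X ≥ 9) = C(10,9)·0.75^9·0.25^1 + C(10,10)·0.75^10·0.25^0.
= 0.187712 + 0.056314 = 0.2440.

P = 0.2440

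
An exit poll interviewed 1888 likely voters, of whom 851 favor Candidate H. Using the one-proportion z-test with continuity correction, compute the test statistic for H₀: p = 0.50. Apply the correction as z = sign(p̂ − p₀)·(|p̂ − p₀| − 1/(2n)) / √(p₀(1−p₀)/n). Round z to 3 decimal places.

z = -4.258

Sample proportion p̂ = 851/1888 = 0.45074. p̂ − p₀ = -0.049258.
Continuity correction 1/(2n) = 1/3776 = 0.000265.
Corrected numerator: |-0.049258| − 0.000265 = 0.048993.
SE₀ = √(0.50·0.50/1888) = 0.011507.
z = (−)0.048993/0.011507 = -4.258.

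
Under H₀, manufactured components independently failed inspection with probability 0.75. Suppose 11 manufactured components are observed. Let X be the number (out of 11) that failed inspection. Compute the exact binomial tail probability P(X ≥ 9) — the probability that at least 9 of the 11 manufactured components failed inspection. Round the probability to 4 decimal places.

P = 0.4552

X is binomial with n = 11 and p = 0.75.
P(X ≥ 9) = C(11,9)·0.75^9·0.25^2 + C(11,10)·0.75^10·0.25^1 + C(11,11)·0.75^11·0.25^0.
= 0.258104 + 0.154862 + 0.042235 = 0.4552.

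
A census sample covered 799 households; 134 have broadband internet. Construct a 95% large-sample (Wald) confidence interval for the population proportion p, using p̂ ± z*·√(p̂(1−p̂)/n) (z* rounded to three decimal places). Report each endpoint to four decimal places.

With x = 134 successes in n = 799, p̂ = 0.16771.
Standard error of p̂: √(0.139583/799) = √0.000174697 = 0.013217.
z* = 1.960 at the 95% level.
Margin of error: 1.960 × 0.013217 = 0.02591.
So the interval runs from 0.1418 to 0.1936.

(0.1418, 0.1936)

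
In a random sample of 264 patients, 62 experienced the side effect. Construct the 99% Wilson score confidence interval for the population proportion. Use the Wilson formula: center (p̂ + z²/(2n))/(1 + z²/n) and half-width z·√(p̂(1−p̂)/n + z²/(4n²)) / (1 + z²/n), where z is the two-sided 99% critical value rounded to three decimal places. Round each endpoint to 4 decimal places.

(0.1747, 0.3080)

Here p̂ = 62/264 = 0.23485 and z = 2.576 (z² = 6.635776).
1 + z²/n = 1.025136.
Center = (0.23485 + 0.012568)/1.025136 = 0.24135.
Radicand: p̂(1−p̂)/n + z²/(4n²) = 0.000680662 + 0.000023803 = 0.000704465.
Half-width = 2.576·√0.000704465/1.025136 = 0.06670.
So the interval runs from 0.1747 to 0.3080.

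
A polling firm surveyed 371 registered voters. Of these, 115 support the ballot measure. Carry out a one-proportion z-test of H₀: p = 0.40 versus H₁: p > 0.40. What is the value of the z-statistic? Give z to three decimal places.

z = -3.540

Sample proportion p̂ = 115/371 = 0.30997.
SE₀ = √(0.40·0.60/371) = 0.025434.
z = (p̂ − p₀)/SE = (0.30997 − 0.40)/0.025434 = -3.540.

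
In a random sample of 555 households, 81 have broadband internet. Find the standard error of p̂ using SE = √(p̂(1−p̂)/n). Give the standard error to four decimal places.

p̂ = 81/555 = 0.14595.
p̂(1−p̂) = 0.124649.
Dividing by n and taking the root: √0.000224593 = 0.0150.

SE = 0.0150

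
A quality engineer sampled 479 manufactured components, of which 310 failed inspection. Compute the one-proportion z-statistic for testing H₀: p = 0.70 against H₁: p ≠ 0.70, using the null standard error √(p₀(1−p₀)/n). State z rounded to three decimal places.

With x = 310 successes in n = 479, p̂ = 0.64718.
Null standard error: √(0.70·0.30/479) = √0.000438413 = 0.020938.
z = (0.64718 − 0.70)/0.020938 = -0.05282/0.020938 = -2.523.

z = -2.523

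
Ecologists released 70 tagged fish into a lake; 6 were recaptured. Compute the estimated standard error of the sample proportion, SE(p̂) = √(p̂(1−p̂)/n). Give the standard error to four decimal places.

SE = 0.0335

Sample proportion p̂ = 6/70 = 0.08571.
p̂(1−p̂) = 0.078364.
SE = √(0.078364/70) = 0.0335.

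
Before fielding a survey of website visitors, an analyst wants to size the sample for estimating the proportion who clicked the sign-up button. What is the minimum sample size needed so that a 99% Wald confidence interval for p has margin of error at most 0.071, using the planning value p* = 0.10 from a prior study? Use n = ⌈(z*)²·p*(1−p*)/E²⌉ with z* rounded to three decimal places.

The 99% critical value is z* = 2.576.
p*(1−p*) = 0.10·0.90 = 0.0900.
(z*)²·p*(1−p*)/E² = 6.635776·0.0900/0.005041 = 118.472.
Rounding up, n = 119.

n = 119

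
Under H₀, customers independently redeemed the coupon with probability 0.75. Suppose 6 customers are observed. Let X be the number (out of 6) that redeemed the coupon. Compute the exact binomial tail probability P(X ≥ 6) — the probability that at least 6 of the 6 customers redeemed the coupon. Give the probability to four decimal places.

P = 0.1780

X ~ Binomial(n=6, p=0.75).
P(X ≥ 6) = C(6,6)·0.75^6·0.25^0.
= 0.177979 = 0.1780.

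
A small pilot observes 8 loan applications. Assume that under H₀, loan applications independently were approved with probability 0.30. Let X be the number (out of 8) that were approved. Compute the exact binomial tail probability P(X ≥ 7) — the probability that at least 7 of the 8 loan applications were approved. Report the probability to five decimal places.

P = 0.00129

X ~ Binomial(n=8, p=0.30).
P(X ≥ 7) = C(8,7)·0.30^7·0.70^1 + C(8,8)·0.30^8·0.70^0.
= 0.001225 + 0.000066 = 0.00129.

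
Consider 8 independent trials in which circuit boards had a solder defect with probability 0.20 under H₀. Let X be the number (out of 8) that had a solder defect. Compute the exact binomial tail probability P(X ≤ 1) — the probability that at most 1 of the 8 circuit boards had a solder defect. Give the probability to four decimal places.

P = 0.5033

X is binomial with n = 8 and p = 0.20.
P(X ≤ 1) = C(8,0)·0.20^0·0.80^8 + C(8,1)·0.20^1·0.80^7.
= 0.167772 + 0.335544 = 0.5033.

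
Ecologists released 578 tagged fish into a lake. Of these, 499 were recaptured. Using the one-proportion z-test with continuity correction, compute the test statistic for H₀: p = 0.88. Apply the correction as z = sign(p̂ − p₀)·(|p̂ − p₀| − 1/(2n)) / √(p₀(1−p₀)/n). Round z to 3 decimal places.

The sample proportion is 499/578 = 0.86332. p̂ − p₀ = -0.016678.
Continuity correction 1/(2n) = 1/1156 = 0.000865.
Corrected numerator: |-0.016678| − 0.000865 = 0.015813.
SE₀ = √(0.88·0.12/578) = 0.013517.
z = −0.015813/0.013517 = -1.170.

z = -1.170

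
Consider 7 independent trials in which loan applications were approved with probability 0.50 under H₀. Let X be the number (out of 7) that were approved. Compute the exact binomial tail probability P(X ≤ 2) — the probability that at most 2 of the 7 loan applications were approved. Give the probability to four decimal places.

P = 0.2266

X ~ Binomial(n=7, p=0.50).
P(X ≤ 2) = C(7,0)·0.50^0·0.50^7 + C(7,1)·0.50^1·0.50^6 + C(7,2)·0.50^2·0.50^5.
= 0.007812 + 0.054688 + 0.164062 = 0.2266.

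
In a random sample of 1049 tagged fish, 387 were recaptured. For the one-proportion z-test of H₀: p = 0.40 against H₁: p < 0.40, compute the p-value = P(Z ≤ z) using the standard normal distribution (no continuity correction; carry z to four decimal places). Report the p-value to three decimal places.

p-value = 0.020

p̂ = 387/1049 = 0.36892.
SE₀ = √(0.40·0.60/1049) = 0.015126.
z = (p̂ − p₀)/SE = (387/1049 − 0.40)/0.015126 ≈ -2.0546.
p-value = P(Z ≤ z) with z = -2.0546 → 0.020.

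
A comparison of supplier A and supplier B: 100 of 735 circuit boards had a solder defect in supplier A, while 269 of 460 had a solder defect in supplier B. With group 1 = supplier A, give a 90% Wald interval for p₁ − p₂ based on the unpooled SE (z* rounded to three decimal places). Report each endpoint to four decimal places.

p̂₁ = 0.13605, p̂₂ = 0.58478, so the observed difference is -0.44873.
SE = √(0.000159923 + 0.000527852) = √0.000687775 = 0.026225.
For 90% confidence, z* = 1.645. Margin = 1.645·0.026225 = 0.04314.
CI: -0.44873 ± 0.04314 = (-0.4919, -0.4056).

(-0.4919, -0.4056)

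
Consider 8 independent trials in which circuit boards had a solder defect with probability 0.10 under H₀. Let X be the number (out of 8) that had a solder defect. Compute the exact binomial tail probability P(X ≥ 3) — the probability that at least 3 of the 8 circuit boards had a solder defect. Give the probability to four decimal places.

X is binomial with n = 8 and p = 0.10.
P(X ≥ 3) = Σ_{j=3}^{8} C(8,j)·0.10^j·0.90^{8−j}.
= 0.033067 + 0.004593 + 0.000408 + 0.000023 + 0.000001 + 0.000000 = 0.0381.

P = 0.0381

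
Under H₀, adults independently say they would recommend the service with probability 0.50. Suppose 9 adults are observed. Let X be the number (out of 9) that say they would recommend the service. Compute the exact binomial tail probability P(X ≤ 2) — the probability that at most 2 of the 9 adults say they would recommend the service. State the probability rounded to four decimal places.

P = 0.0898

X is binomial with n = 9 and p = 0.50.
P(X ≤ 2) = C(9,0)·0.50^0·0.50^9 + C(9,1)·0.50^1·0.50^8 + C(9,2)·0.50^2·0.50^7.
= 0.001953 + 0.017578 + 0.070312 = 0.0898.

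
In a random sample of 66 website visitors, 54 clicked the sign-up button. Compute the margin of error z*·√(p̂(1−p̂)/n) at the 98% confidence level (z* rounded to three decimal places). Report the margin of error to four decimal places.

p̂ = 54/66 = 0.81818.
SE = √(p̂(1−p̂)/n) = √(0.148760/66) = 0.047476.
The 98% critical value is z* = 2.326.
Margin of error = z*·SE = 2.326 × 0.047476 = 0.1104.

ME = 0.1104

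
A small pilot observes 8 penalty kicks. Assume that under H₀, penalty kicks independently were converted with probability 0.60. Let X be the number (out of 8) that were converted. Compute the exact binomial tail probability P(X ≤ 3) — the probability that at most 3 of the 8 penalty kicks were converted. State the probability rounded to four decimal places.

P = 0.1737

X is binomial with n = 8 and p = 0.60.
P(X ≤ 3) = C(8,0)·0.60^0·0.40^8 + C(8,1)·0.60^1·0.40^7 + C(8,2)·0.60^2·0.40^6 + C(8,3)·0.60^3·0.40^5.
= 0.000655 + 0.007864 + 0.041288 + 0.123863 = 0.1737.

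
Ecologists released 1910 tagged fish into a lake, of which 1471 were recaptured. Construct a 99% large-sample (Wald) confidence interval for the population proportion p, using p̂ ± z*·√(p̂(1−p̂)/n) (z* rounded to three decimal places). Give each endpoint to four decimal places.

The sample proportion is 1471/1910 = 0.77016.
SE(p̂) = √(0.77016·0.22984/1910) = 0.009627.
The 99% critical value is z* = 2.576.
Margin = 2.576·0.009627 = 0.02480.
Interval: 0.77016 ± 0.02480 → (0.7454, 0.7950).

(0.7454, 0.7950)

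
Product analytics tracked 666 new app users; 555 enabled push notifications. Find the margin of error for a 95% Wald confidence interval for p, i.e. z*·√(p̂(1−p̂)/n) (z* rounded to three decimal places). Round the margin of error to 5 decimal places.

With x = 555 successes in n = 666, p̂ = 0.83333.
SE = √(p̂(1−p̂)/n) = √(0.138889/666) = 0.014441.
For 95% confidence, z* = 1.960.
ME = 1.960·0.014441 = 0.02830.

ME = 0.02830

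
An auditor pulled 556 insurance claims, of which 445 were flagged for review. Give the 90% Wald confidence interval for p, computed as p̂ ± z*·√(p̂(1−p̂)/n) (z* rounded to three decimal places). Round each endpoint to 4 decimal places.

The sample proportion is 445/556 = 0.80036.
Standard error of p̂: √(0.159784/556) = √0.000287381 = 0.016952.
The 90% critical value is z* = 1.645.
Margin = 1.645·0.016952 = 0.02789.
So the interval runs from 0.7725 to 0.8282.

(0.7725, 0.8282)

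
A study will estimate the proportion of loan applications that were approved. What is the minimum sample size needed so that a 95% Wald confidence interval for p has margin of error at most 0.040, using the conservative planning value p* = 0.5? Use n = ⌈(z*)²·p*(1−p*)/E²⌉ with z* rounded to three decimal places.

For 95% confidence, z* = 1.960.
p*(1−p*) = 0.2500.
Required n before rounding: 3.841600 × 0.2500 / 0.040² = 600.250.
Rounding up, n = 601.

n = 601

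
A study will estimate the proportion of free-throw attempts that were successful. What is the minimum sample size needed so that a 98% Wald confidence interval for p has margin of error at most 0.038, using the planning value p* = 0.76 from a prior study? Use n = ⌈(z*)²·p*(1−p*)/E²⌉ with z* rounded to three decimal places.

The 98% critical value is z* = 2.326.
p*(1−p*) = 0.76·0.24 = 0.1824.
(z*)²·p*(1−p*)/E² = 5.410276·0.1824/0.001444 = 683.403.
⌈683.403⌉ = 684.

n = 684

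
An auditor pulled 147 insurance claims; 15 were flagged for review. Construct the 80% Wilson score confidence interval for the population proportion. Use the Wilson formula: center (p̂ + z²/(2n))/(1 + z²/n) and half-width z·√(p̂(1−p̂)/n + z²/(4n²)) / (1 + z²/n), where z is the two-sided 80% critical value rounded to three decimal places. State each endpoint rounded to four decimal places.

Here p̂ = 15/147 = 0.10204 and z = 1.282 (z² = 1.643524).
Denominator 1 + z²/n = 1 + 1.643524/147 = 1.011180.
Center = (0.10204 + 0.005590)/1.011180 = 0.10644.
Radicand: p̂(1−p̂)/n + z²/(4n²) = 0.000623323 + 0.000019014 = 0.000642337.
Half-width = 1.282·√0.000642337/1.011180 = 0.03213.
CI: 0.10644 ± 0.03213 = (0.0743, 0.1386).

(0.0743, 0.1386)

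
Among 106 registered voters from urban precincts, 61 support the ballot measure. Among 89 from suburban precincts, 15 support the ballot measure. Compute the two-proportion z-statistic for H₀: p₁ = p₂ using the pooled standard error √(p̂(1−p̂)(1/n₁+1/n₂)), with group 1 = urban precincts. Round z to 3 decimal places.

z = 5.804

p̂₁ = 61/106 = 0.57547, p̂₂ = 15/89 = 0.16854.
Pooled p̂ = (61+15)/(106+89) = 76/195 = 0.38974.
SE = √[p̂(1−p̂)(1/n₁+1/n₂)] = √[0.38974·0.61026·(1/106+1/89)] ≈ 0.070116.
z = (p̂₁ − p̂₂)/SE = (0.57547 − 0.16854)/0.070116 = 0.40693/0.070116 = 5.804.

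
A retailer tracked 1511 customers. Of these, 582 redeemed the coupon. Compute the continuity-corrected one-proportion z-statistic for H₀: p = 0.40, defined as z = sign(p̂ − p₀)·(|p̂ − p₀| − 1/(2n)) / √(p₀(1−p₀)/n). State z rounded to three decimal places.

Sample proportion p̂ = 582/1511 = 0.38518. p̂ − p₀ = -0.014825.
1/(2n) = 0.000331.
Corrected numerator: |-0.014825| − 0.000331 = 0.014494.
SE₀ = √(0.40·0.60/1511) = 0.012603.
z = (−)0.014494/0.012603 = -1.150.

z = -1.150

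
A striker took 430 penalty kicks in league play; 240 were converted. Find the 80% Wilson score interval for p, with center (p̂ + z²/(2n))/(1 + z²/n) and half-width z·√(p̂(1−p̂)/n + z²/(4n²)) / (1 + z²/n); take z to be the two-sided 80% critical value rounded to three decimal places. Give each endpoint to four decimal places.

(0.5273, 0.5886)

p̂ = 240/430 = 0.55814; z = 1.282, so z² = 1.643524.
1 + z²/n = 1.003822.
Center = (0.55814 + 0.001911)/1.003822 = 0.55792.
Radicand: p̂(1−p̂)/n + z²/(4n²) = 0.000573534 + 0.000002222 = 0.000575756.
Half-width = 1.282·√0.000575756/1.003822 = 0.03064.
Interval: 0.55792 ± 0.03064 → (0.5273, 0.5886).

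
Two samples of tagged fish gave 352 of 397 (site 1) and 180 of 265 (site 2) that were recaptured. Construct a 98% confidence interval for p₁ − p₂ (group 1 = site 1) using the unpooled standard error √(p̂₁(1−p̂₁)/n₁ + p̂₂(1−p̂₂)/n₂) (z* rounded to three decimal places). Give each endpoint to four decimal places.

p̂₁ = 352/397 = 0.88665, p̂₂ = 180/265 = 0.67925; p̂₁ − p̂₂ = 0.20740.
SE = √(0.000253153 + 0.000822155) = √0.001075308 = 0.032792.
For 98% confidence, z* = 2.326. Margin = 2.326·0.032792 = 0.07627.
Interval: 0.20740 ± 0.07627 → (0.1311, 0.2837).

(0.1311, 0.2837)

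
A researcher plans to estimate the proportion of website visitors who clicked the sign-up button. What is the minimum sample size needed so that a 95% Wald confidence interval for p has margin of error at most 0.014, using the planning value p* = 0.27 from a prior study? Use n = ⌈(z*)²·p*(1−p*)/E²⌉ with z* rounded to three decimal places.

z* = 1.960 at the 95% level.
p*(1−p*) = 0.27·0.73 = 0.1971.
(z*)²·p*(1−p*)/E² = 3.841600·0.1971/0.000196 = 3863.160.
Rounding up, n = 3864.

n = 3864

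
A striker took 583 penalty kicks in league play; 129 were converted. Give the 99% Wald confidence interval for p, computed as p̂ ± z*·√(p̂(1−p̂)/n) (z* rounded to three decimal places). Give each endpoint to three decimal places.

(0.177, 0.266)

Sample proportion p̂ = 129/583 = 0.22127.
Standard error of p̂: √(0.172309/583) = √0.000295556 = 0.017192.
For 99% confidence, z* = 2.576.
Margin of error: 2.576 × 0.017192 = 0.04429.
Interval: 0.22127 ± 0.04429 → (0.177, 0.266).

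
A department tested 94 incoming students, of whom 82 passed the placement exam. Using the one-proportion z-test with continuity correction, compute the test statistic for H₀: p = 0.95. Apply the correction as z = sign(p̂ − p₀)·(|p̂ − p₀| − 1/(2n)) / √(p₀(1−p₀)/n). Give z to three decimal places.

z = -3.218

The sample proportion is 82/94 = 0.87234. p̂ − p₀ = -0.077660.
1/(2n) = 0.005319.
Corrected numerator: |-0.077660| − 0.005319 = 0.072341.
Under H₀, SE = √(p₀(1−p₀)/n) = √(0.95·0.05/94) = √0.000505319 = 0.022479.
z = −0.072341/0.022479 = -3.218.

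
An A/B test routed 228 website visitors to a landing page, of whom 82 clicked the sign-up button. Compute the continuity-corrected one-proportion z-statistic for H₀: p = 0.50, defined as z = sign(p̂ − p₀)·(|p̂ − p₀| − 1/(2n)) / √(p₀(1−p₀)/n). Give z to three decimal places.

z = -4.172

The sample proportion is 82/228 = 0.35965. p̂ − p₀ = -0.140351.
1/(2n) = 0.002193.
Corrected numerator: |-0.140351| − 0.002193 = 0.138158.
SE₀ = √(0.50·0.50/228) = 0.033113.
z = −0.138158/0.033113 = -4.172.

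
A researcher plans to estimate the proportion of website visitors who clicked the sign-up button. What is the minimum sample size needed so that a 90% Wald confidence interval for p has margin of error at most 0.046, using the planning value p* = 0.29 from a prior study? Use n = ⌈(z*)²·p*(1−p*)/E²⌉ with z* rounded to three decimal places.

n = 264

z* = 1.645 at the 90% level.
p*(1−p*) = 0.2059.
Required n before rounding: 2.706025 × 0.2059 / 0.046² = 263.313.
Rounding up, n = 264.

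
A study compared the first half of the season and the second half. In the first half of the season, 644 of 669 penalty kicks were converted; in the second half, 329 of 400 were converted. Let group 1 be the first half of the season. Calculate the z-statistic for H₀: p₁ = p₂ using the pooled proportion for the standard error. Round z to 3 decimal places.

z = 7.755

Sample proportions: p̂₁ = 644/669 = 0.96263 and p̂₂ = 329/400 = 0.82250.
Pooling: p̂ = 973/1069 = 0.91020.
Pooled SE = √[0.0817389·0.00399477] ≈ 0.018070.
z = 0.14013/0.018070 = 7.755.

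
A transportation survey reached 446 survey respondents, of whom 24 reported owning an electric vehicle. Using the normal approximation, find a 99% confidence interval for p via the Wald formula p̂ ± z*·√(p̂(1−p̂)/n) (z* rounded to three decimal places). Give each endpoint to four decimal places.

Sample proportion p̂ = 24/446 = 0.05381.
SE = √(p̂(1−p̂)/n) = √(0.050916/446) = 0.010685.
For 99% confidence, z* = 2.576.
Margin = 2.576·0.010685 = 0.02752.
CI: 0.05381 ± 0.02752 = (0.0263, 0.0813).

(0.0263, 0.0813)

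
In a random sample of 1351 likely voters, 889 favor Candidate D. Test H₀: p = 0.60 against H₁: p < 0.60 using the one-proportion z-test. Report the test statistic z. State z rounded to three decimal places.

The sample proportion is 889/1351 = 0.65803.
Under H₀, SE = √(p₀(1−p₀)/n) = √(0.60·0.40/1351) = √0.000177646 = 0.013328.
z = (p̂ − p₀)/SE = (0.65803 − 0.60)/0.013328 = 4.354.

z = 4.354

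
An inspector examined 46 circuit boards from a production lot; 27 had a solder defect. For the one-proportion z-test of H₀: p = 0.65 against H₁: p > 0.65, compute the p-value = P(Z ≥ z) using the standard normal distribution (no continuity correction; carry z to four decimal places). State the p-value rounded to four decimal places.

p-value = 0.8150

The sample proportion is 27/46 = 0.58696.
SE₀ = √(0.65·0.35/46) = 0.070325.
z = (p̂ − p₀)/SE = (27/46 − 0.65)/0.070325 ≈ -0.8965.
p-value = P(Z ≥ z) with z = -0.8965 → 0.8150.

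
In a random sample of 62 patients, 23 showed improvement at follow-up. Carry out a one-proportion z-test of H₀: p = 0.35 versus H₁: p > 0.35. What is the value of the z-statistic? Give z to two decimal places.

With x = 23 successes in n = 62, p̂ = 0.37097.
SE₀ = √(0.35·0.65/62) = 0.060575.
z = (p̂ − p₀)/SE = (0.37097 − 0.35)/0.060575 = 0.35.

z = 0.35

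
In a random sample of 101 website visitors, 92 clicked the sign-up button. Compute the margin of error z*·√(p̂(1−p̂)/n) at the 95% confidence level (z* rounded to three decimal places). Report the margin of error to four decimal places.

Sample proportion p̂ = 92/101 = 0.91089.
Standard error of p̂: √(0.081169/101) = √0.000803649 = 0.028349.
z* = 1.960 at the 95% level.
So ME = 0.0556.

ME = 0.0556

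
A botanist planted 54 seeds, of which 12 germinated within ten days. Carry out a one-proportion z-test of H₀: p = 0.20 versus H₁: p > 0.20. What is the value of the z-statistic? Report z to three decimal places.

z = 0.408

p̂ = 12/54 = 0.22222.
Null standard error: √(0.20·0.80/54) = √0.002962963 = 0.054433.
z = (0.22222 − 0.20)/0.054433 = 0.02222/0.054433 = 0.408.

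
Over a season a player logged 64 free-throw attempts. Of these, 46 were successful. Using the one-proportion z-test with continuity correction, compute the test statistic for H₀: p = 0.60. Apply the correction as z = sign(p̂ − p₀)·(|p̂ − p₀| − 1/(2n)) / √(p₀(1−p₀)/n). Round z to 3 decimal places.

The sample proportion is 46/64 = 0.71875. p̂ − p₀ = 0.118750.
1/(2n) = 0.007812.
Corrected numerator: |0.118750| − 0.007812 = 0.110938.
Null standard error: √(0.60·0.40/64) = √0.003750000 = 0.061237.
z = +0.110938/0.061237 = 1.812.

z = 1.812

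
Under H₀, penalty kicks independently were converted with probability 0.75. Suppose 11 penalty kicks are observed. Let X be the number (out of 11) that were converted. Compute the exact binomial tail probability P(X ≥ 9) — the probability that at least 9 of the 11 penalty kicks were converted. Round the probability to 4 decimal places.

X is binomial with n = 11 and p = 0.75.
P(X ≥ 9) = C(11,9)·0.75^9·0.25^2 + C(11,10)·0.75^10·0.25^1 + C(11,11)·0.75^11·0.25^0.
= 0.258104 + 0.154862 + 0.042235 = 0.4552.

P = 0.4552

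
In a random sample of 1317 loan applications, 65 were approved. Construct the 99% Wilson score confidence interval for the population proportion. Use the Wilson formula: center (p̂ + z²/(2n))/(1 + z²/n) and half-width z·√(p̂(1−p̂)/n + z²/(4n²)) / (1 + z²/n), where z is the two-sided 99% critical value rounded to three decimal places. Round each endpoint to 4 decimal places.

Here p̂ = 65/1317 = 0.04935 and z = 2.576 (z² = 6.635776).
1 + z²/n = 1.005039.
Center = (0.04935 + 0.002519)/1.005039 = 0.05161.
Radicand: p̂(1−p̂)/n + z²/(4n²) = 0.000035625 + 0.000000956 = 0.000036581.
Half-width = 2.576·√0.000036581/1.005039 = 0.01550.
So the interval runs from 0.0361 to 0.0671.

(0.0361, 0.0671)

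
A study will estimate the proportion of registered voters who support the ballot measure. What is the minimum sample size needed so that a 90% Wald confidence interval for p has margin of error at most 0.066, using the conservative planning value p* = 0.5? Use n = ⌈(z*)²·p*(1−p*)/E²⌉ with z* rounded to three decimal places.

The 90% critical value is z* = 1.645.
p*(1−p*) = 0.2500.
(z*)²·p*(1−p*)/E² = 2.706025·0.2500/0.004356 = 155.304.
⌈155.304⌉ = 156.

n = 156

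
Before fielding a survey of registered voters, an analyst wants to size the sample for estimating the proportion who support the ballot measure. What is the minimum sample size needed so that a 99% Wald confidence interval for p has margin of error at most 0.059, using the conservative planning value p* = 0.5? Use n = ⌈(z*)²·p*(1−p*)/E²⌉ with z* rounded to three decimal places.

For 99% confidence, z* = 2.576.
p*(1−p*) = 0.50·0.50 = 0.2500.
Required n before rounding: 6.635776 × 0.2500 / 0.059² = 476.571.
⌈476.571⌉ = 477.

n = 477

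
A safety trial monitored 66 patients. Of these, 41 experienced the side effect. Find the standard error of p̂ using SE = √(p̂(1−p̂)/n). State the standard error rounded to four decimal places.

With x = 41 successes in n = 66, p̂ = 0.62121.
p̂(1−p̂) = 0.235308.
SE = √(0.235308/66) = 0.0597.

SE = 0.0597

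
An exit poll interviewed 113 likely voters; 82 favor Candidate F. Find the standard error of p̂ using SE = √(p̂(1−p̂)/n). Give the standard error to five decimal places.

SE = 0.04197

p̂ = 82/113 = 0.72566.
p̂(1−p̂) = 0.199078.
SE = √(0.199078/113) = 0.04197.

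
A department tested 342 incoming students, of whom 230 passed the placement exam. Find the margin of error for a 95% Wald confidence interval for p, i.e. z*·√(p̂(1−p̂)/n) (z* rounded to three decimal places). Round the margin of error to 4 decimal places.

ME = 0.0497

p̂ = 230/342 = 0.67251.
Standard error of p̂: √(0.220239/342) = √0.000643973 = 0.025377.
The 95% critical value is z* = 1.960.
So ME = 0.0497.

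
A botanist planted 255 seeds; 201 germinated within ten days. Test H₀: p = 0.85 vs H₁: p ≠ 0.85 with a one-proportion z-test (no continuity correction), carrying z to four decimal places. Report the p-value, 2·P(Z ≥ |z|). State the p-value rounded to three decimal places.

Sample proportion p̂ = 201/255 = 0.78824.
Null standard error: √(0.85·0.15/255) = √0.000500000 = 0.022361.
Test statistic (full precision, shown to 4 dp): z = (201/255 − 0.85)/SE₀ ≈ -2.7622.
From the standard normal, 2·P(Z ≥ |z|) = 0.006.

p-value = 0.006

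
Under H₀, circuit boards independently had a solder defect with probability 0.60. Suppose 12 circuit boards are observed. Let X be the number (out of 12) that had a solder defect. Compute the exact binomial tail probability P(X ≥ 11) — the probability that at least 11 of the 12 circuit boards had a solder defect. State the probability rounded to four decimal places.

X ~ Binomial(n=12, p=0.60).
P(X ≥ 11) = C(12,11)·0.60^11·0.40^1 + C(12,12)·0.60^12·0.40^0.
= 0.017414 + 0.002177 = 0.0196.

P = 0.0196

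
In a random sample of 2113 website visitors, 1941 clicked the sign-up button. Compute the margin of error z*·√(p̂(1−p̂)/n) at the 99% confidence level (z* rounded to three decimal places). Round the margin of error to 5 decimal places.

p̂ = 1941/2113 = 0.91860.
SE(p̂) = √(0.91860·0.08140/2113) = 0.005949.
The 99% critical value is z* = 2.576.
So ME = 0.01532.

ME = 0.01532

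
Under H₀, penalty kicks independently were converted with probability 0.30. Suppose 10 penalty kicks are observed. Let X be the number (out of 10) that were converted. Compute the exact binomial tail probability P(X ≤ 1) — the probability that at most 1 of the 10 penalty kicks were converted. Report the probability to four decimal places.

P = 0.1493

X ~ Binomial(n=10, p=0.30).
P(X ≤ 1) = C(10,0)·0.30^0·0.70^10 + C(10,1)·0.30^1·0.70^9.
= 0.028248 + 0.121061 = 0.1493.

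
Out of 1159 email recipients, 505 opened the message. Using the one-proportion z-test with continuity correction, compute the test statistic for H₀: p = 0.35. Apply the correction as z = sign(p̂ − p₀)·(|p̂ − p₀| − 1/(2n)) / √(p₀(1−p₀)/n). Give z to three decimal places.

Sample proportion p̂ = 505/1159 = 0.43572. p̂ − p₀ = 0.085720.
Continuity correction 1/(2n) = 1/2318 = 0.000431.
Corrected numerator: |0.085720| − 0.000431 = 0.085289.
Under H₀, SE = √(p₀(1−p₀)/n) = √(0.35·0.65/1159) = √0.000196290 = 0.014010.
z = +0.085289/0.014010 = 6.088.

z = 6.088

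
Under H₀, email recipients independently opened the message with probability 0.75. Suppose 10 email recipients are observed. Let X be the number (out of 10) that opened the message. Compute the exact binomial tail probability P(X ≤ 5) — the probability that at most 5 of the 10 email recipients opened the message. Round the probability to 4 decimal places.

X is binomial with n = 10 and p = 0.75.
P(X ≤ 5) = Σ_{j=0}^{5} C(10,j)·0.75^j·0.25^{10−j}.
= 0.000001 + 0.000029 + 0.000386 + 0.003090 + 0.016222 + 0.058399 = 0.0781.

P = 0.0781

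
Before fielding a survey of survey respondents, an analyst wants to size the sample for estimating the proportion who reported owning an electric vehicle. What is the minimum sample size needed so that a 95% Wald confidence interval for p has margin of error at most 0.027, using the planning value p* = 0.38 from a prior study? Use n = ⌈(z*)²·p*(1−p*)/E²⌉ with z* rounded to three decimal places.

For 95% confidence, z* = 1.960.
p*(1−p*) = 0.38·0.62 = 0.2356.
Required n before rounding: 3.841600 × 0.2356 / 0.027² = 1241.538.
Rounding up, n = 1242.

n = 1242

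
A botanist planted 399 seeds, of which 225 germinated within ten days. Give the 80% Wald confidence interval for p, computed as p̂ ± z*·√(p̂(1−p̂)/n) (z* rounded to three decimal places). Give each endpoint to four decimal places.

The sample proportion is 225/399 = 0.56391.
SE(p̂) = √(0.56391·0.43609/399) = 0.024826.
The 80% critical value is z* = 1.282.
Margin = 1.282·0.024826 = 0.03183.
So the interval runs from 0.5321 to 0.5957.

(0.5321, 0.5957)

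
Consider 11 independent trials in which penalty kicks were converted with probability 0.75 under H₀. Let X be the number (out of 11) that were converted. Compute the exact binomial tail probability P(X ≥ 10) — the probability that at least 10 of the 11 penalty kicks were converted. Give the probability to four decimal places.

X ~ Binomial(n=11, p=0.75).
P(X ≥ 10) = C(11,10)·0.75^10·0.25^1 + C(11,11)·0.75^11·0.25^0.
= 0.154862 + 0.042235 = 0.1971.

P = 0.1971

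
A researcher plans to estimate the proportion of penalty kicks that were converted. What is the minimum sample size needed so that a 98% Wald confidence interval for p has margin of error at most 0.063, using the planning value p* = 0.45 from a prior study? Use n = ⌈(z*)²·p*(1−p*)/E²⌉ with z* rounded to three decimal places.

n = 338

The 98% critical value is z* = 2.326.
p*(1−p*) = 0.2475.
(z*)²·p*(1−p*)/E² = 5.410276·0.2475/0.003969 = 337.375.
⌈337.375⌉ = 338.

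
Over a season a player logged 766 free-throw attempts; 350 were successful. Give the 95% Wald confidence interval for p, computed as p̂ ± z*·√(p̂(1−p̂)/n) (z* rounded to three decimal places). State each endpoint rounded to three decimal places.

With x = 350 successes in n = 766, p̂ = 0.45692.
SE(p̂) = √(0.45692·0.54308/766) = 0.017999.
z* = 1.960 at the 95% level.
Margin of error: 1.960 × 0.017999 = 0.03528.
Interval: 0.45692 ± 0.03528 → (0.422, 0.492).

(0.422, 0.492)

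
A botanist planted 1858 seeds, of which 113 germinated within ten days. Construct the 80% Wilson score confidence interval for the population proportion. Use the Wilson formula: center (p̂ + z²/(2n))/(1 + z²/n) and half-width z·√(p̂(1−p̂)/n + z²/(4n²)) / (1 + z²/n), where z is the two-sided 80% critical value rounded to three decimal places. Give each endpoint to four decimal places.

(0.0541, 0.0683)

Here p̂ = 113/1858 = 0.06082 and z = 1.282 (z² = 1.643524).
Denominator 1 + z²/n = 1 + 1.643524/1858 = 1.000885.
Adjusted center: (0.06082 + z²/(2n))/1.000885 = 0.06121.
Radicand: p̂(1−p̂)/n + z²/(4n²) = 0.000030742 + 0.000000119 = 0.000030861.
Half-width = z·√(radicand)/denom = 1.282·0.005555/1.000885 = 0.00712.
CI: 0.06121 ± 0.00712 = (0.0541, 0.0683).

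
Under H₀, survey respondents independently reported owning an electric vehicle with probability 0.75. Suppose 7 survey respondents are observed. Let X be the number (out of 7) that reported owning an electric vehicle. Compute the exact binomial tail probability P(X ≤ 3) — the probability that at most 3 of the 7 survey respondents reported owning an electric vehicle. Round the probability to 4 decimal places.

X is binomial with n = 7 and p = 0.75.
P(X ≤ 3) = C(7,0)·0.75^0·0.25^7 + C(7,1)·0.75^1·0.25^6 + C(7,2)·0.75^2·0.25^5 + C(7,3)·0.75^3·0.25^4.
= 0.000061 + 0.001282 + 0.011536 + 0.057678 = 0.0706.

P = 0.0706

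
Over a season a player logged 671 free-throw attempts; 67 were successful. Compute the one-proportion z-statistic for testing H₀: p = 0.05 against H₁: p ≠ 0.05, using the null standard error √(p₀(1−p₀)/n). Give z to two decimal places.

Sample proportion p̂ = 67/671 = 0.09985.
SE₀ = √(0.05·0.95/671) = 0.008414.
z = (p̂ − p₀)/SE = (0.09985 − 0.05)/0.008414 = 5.92.

z = 5.92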